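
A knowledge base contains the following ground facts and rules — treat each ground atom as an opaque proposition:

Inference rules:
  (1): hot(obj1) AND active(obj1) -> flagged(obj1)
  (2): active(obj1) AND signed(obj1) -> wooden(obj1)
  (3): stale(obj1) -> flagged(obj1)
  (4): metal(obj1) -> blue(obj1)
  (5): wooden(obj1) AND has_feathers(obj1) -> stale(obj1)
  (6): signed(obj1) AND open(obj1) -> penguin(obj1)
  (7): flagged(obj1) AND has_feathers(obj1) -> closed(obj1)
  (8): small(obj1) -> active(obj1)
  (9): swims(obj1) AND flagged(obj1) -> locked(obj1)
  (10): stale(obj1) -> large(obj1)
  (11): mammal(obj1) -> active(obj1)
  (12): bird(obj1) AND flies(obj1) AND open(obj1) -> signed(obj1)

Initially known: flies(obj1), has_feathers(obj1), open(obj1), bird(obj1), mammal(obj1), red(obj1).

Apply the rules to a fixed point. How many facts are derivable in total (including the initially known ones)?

14

Round 1: (11) [mammal(obj1) -> active(obj1)]; (12) [bird(obj1) AND flies(obj1) AND open(obj1) -> signed(obj1)]. Adds active(obj1), signed(obj1).
Round 2: (2) [active(obj1) AND signed(obj1) -> wooden(obj1)]; (6) [signed(obj1) AND open(obj1) -> penguin(obj1)]. Adds wooden(obj1), penguin(obj1).
Round 3: (5) [wooden(obj1) AND has_feathers(obj1) -> stale(obj1)]. Adds stale(obj1).
Round 4: (3) [stale(obj1) -> flagged(obj1)]; (10) [stale(obj1) -> large(obj1)]. Adds flagged(obj1), large(obj1).
Round 5: (7) [flagged(obj1) AND has_feathers(obj1) -> closed(obj1)]. Adds closed(obj1).
Closure: {active(obj1), bird(obj1), closed(obj1), flagged(obj1), flies(obj1), has_feathers(obj1), large(obj1), mammal(obj1), open(obj1), penguin(obj1), red(obj1), signed(obj1), stale(obj1), wooden(obj1)} — 14 facts.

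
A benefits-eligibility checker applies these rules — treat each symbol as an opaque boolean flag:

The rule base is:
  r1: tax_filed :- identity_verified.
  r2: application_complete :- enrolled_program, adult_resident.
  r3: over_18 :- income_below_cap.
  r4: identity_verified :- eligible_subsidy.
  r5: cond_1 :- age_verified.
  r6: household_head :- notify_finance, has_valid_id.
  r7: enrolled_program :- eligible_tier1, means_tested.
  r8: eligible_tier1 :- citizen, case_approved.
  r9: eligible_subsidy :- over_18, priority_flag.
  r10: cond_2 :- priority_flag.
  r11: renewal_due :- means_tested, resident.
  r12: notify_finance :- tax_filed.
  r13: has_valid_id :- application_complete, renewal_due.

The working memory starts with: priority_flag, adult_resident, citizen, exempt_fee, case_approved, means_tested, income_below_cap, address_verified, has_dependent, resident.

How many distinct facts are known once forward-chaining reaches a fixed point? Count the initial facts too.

22

Round 1: r3 [over_18 :- income_below_cap.]; r8 [eligible_tier1 :- citizen, case_approved.]; r10 [cond_2 :- priority_flag.]; r11 [renewal_due :- means_tested, resident.]. Adds over_18, eligible_tier1, cond_2, renewal_due.
Round 2: r7 [enrolled_program :- eligible_tier1, means_tested.]; r9 [eligible_subsidy :- over_18, priority_flag.]. Adds enrolled_program, eligible_subsidy.
Round 3: r2 [application_complete :- enrolled_program, adult_resident.]; r4 [identity_verified :- eligible_subsidy.]. Adds application_complete, identity_verified.
Round 4: r1 [tax_filed :- identity_verified.]; r13 [has_valid_id :- application_complete, renewal_due.]. Adds tax_filed, has_valid_id.
Round 5: r12 [notify_finance :- tax_filed.]. Adds notify_finance.
Round 6: r6 [household_head :- notify_finance, has_valid_id.]. Adds household_head.
Closure: {address_verified, adult_resident, application_complete, case_approved, citizen, cond_2, eligible_subsidy, eligible_tier1, enrolled_program, exempt_fee, has_dependent, has_valid_id, household_head, identity_verified, income_below_cap, means_tested, notify_finance, over_18, priority_flag, renewal_due, resident, tax_filed} — 22 facts.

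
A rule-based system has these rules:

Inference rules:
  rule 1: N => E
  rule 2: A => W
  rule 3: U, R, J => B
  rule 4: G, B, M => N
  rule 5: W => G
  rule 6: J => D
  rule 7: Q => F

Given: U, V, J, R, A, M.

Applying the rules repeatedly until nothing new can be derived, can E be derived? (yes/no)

Round 1: rule 2 [A => W]; rule 3 [U, R, J => B]; rule 6 [J => D]. New: W, B, D.
Round 2: rule 5 [W => G]. New: G.
Round 3: rule 4 [G, B, M => N]. New: N.
Round 4: rule 1 [N => E]. New: E.
E appears in round 4, so it is derivable.

yes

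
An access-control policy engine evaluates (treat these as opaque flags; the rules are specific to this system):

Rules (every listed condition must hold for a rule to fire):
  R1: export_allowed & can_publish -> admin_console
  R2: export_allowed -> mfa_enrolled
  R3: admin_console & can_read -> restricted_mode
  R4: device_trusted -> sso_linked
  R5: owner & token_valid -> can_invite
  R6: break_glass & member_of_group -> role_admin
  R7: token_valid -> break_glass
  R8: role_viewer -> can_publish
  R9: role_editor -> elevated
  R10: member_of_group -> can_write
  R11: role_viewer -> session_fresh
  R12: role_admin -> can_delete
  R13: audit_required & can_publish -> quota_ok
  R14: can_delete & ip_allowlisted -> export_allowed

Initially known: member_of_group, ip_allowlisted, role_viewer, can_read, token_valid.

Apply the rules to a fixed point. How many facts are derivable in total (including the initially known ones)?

Round 1: R7 [token_valid -> break_glass]; R8 [role_viewer -> can_publish]; R10 [member_of_group -> can_write]; R11 [role_viewer -> session_fresh]. New: break_glass, can_publish, can_write, session_fresh.
Round 2: R6 [break_glass & member_of_group -> role_admin]. New: role_admin.
Round 3: R12 [role_admin -> can_delete]. New: can_delete.
Round 4: R14 [can_delete & ip_allowlisted -> export_allowed]. New: export_allowed.
Round 5: R1 [export_allowed & can_publish -> admin_console]; R2 [export_allowed -> mfa_enrolled]. New: admin_console, mfa_enrolled.
Round 6: R3 [admin_console & can_read -> restricted_mode]. New: restricted_mode.
Closure: {admin_console, break_glass, can_delete, can_publish, can_read, can_write, export_allowed, ip_allowlisted, member_of_group, mfa_enrolled, restricted_mode, role_admin, role_viewer, session_fresh, token_valid} — 15 facts.

15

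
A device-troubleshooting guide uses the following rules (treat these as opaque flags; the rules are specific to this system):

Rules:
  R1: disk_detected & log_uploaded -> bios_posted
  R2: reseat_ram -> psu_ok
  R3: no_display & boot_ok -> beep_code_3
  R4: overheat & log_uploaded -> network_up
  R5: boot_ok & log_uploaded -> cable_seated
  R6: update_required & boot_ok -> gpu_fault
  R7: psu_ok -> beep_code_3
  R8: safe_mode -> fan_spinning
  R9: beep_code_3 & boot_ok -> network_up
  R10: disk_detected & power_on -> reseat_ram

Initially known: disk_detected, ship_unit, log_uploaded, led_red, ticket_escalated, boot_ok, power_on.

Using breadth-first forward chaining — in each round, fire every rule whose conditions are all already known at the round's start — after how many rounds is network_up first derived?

Round 1 fires R1, R5, R10, giving bios_posted, cable_seated, reseat_ram.
Round 2 fires R2, giving psu_ok.
Round 3 fires R7, giving beep_code_3.
Round 4 fires R9, giving network_up.
network_up first appears in round 4.

4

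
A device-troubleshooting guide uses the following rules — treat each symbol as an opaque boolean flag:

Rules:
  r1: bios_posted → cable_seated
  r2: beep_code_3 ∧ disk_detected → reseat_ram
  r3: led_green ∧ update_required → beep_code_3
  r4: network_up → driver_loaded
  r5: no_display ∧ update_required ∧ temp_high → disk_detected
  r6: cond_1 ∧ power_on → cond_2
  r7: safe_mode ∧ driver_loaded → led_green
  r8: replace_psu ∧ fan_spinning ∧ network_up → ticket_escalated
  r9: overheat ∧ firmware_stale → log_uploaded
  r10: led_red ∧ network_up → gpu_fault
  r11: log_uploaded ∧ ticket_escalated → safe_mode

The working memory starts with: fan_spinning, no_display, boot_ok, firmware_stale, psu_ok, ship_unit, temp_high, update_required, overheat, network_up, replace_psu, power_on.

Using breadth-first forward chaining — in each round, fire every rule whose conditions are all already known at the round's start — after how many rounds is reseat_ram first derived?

Round 1 fires r4, r5, r8, r9, giving driver_loaded, disk_detected, ticket_escalated, log_uploaded.
Round 2 fires r11, giving safe_mode.
Round 3 fires r7, giving led_green.
Round 4 fires r3, giving beep_code_3.
Round 5 fires r2, giving reseat_ram.
reseat_ram first appears in round 5.

5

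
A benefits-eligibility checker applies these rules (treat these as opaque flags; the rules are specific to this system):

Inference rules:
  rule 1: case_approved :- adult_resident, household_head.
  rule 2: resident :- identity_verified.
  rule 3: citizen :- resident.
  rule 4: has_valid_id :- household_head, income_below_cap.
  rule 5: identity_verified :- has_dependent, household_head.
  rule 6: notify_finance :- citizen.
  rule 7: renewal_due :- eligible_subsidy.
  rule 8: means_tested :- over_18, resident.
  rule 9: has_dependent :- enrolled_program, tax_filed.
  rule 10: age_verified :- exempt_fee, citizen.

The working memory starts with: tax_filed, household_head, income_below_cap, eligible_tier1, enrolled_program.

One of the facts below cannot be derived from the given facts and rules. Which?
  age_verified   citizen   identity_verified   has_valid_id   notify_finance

age_verified

Round 1 fires rule 4, rule 9, giving has_valid_id, has_dependent.
Round 2 fires rule 5, giving identity_verified.
Round 3 fires rule 2, giving resident.
Round 4 fires rule 3, giving citizen.
Round 5 fires rule 6, giving notify_finance.
Derived: has_valid_id (round 1), identity_verified (round 2), notify_finance (round 5), citizen (round 4). age_verified never appears in any round.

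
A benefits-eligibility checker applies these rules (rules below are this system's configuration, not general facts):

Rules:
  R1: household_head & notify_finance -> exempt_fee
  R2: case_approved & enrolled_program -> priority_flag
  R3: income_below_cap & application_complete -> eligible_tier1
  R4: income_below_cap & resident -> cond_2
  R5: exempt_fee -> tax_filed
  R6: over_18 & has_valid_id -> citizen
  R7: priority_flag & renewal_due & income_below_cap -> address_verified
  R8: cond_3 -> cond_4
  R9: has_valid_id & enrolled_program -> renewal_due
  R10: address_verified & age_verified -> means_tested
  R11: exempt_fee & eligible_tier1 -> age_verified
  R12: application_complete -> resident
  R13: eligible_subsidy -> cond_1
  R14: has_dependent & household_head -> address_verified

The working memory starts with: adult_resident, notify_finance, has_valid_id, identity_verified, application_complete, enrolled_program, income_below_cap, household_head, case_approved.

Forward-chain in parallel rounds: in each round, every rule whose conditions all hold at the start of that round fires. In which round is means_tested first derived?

Round 1 — R1, R2, R3, R9, R12, derive exempt_fee, priority_flag, eligible_tier1, renewal_due, resident.
Round 2 — R4, R5, R7, R11, derive cond_2, tax_filed, address_verified, age_verified.
Round 3 — R10, derive means_tested.
means_tested first appears in round 3.

3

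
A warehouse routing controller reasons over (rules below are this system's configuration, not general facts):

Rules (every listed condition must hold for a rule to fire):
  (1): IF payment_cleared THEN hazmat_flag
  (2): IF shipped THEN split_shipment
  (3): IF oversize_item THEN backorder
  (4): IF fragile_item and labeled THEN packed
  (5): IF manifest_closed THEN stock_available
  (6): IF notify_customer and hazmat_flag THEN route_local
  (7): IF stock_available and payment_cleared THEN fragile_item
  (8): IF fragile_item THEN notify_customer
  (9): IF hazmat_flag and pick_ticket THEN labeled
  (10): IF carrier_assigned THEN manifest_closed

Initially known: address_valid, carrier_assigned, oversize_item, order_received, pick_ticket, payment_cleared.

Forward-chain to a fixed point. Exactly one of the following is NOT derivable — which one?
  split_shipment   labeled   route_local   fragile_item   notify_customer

split_shipment

Round 1: (1) [IF payment_cleared THEN hazmat_flag]; (3) [IF oversize_item THEN backorder]; (10) [IF carrier_assigned THEN manifest_closed]. New: hazmat_flag, backorder, manifest_closed.
Round 2: (5) [IF manifest_closed THEN stock_available]; (9) [IF hazmat_flag and pick_ticket THEN labeled]. New: stock_available, labeled.
Round 3: (7) [IF stock_available and payment_cleared THEN fragile_item]. New: fragile_item.
Round 4: (4) [IF fragile_item and labeled THEN packed]; (8) [IF fragile_item THEN notify_customer]. New: packed, notify_customer.
Round 5: (6) [IF notify_customer and hazmat_flag THEN route_local]. New: route_local.
Derived: route_local (round 5), fragile_item (round 3), labeled (round 2), notify_customer (round 4). split_shipment never appears in any round.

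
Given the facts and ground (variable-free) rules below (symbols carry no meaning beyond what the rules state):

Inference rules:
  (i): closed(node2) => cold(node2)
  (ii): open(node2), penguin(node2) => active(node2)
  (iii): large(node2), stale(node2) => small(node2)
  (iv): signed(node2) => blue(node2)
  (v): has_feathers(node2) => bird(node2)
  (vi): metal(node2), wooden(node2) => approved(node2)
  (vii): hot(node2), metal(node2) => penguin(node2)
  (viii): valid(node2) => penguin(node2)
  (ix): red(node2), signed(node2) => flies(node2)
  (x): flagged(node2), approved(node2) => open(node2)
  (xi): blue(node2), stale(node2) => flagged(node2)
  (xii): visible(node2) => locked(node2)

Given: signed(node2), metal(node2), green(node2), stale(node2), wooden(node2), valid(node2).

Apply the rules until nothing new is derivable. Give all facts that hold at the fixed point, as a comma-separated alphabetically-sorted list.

Round 1: (iv) [signed(node2) => blue(node2)]; (vi) [metal(node2), wooden(node2) => approved(node2)]; (viii) [valid(node2) => penguin(node2)]. Adds blue(node2), approved(node2), penguin(node2).
Round 2: (xi) [blue(node2), stale(node2) => flagged(node2)]. Adds flagged(node2).
Round 3: (x) [flagged(node2), approved(node2) => open(node2)]. Adds open(node2).
Round 4: (ii) [open(node2), penguin(node2) => active(node2)]. Adds active(node2).

active(node2), approved(node2), blue(node2), flagged(node2), green(node2), metal(node2), open(node2), penguin(node2), signed(node2), stale(node2), valid(node2), wooden(node2)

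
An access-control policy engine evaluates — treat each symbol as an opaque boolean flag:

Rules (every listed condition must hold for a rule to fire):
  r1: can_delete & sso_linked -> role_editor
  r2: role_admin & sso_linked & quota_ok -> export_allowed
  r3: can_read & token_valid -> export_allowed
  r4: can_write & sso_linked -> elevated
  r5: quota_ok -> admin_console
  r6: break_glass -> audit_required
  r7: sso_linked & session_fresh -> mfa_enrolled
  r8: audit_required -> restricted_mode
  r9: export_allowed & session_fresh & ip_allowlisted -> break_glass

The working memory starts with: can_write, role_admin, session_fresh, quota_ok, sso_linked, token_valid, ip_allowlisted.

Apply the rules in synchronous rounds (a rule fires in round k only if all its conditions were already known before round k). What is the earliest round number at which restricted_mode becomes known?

Round 1: r2 [role_admin & sso_linked & quota_ok -> export_allowed]; r4 [can_write & sso_linked -> elevated]; r5 [quota_ok -> admin_console]; r7 [sso_linked & session_fresh -> mfa_enrolled]. Adds export_allowed, elevated, admin_console, mfa_enrolled.
Round 2: r9 [export_allowed & session_fresh & ip_allowlisted -> break_glass]. Adds break_glass.
Round 3: r6 [break_glass -> audit_required]. Adds audit_required.
Round 4: r8 [audit_required -> restricted_mode]. Adds restricted_mode.
restricted_mode first appears in round 4.

4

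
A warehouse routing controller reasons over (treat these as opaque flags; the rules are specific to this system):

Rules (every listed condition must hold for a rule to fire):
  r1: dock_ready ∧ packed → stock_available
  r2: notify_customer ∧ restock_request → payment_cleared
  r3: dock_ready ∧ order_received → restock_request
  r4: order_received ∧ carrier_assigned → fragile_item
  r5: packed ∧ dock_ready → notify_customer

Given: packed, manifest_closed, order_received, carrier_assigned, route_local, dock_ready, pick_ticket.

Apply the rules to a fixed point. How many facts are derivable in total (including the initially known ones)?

Round 1: r1 [dock_ready ∧ packed → stock_available]; r3 [dock_ready ∧ order_received → restock_request]; r4 [order_received ∧ carrier_assigned → fragile_item]; r5 [packed ∧ dock_ready → notify_customer]. Adds stock_available, restock_request, fragile_item, notify_customer.
Round 2: r2 [notify_customer ∧ restock_request → payment_cleared]. Adds payment_cleared.
Closure: {carrier_assigned, dock_ready, fragile_item, manifest_closed, notify_customer, order_received, packed, payment_cleared, pick_ticket, restock_request, route_local, stock_available} — 12 facts.

12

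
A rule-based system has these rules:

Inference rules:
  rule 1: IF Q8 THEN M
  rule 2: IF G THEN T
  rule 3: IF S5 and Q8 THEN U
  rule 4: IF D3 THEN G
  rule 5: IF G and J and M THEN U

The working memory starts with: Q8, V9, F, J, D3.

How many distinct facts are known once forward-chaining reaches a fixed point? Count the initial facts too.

Round 1: rule 1 [IF Q8 THEN M]; rule 4 [IF D3 THEN G]. New: M, G.
Round 2: rule 2 [IF G THEN T]; rule 5 [IF G and J and M THEN U]. New: T, U.
Closure: {D3, F, G, J, M, Q8, T, U, V9} — 9 facts.

9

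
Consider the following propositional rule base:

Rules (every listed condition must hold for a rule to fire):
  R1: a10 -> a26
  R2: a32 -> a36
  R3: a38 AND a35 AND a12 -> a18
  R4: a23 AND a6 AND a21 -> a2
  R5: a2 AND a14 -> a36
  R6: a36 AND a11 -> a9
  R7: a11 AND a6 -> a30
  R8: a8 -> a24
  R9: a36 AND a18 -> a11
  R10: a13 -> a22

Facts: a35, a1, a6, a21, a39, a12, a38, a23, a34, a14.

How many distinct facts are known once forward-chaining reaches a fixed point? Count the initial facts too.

16

[1] R3 [a38 AND a35 AND a12 -> a18]; R4 [a23 AND a6 AND a21 -> a2]. ⇒ new: a18, a2.
[2] R5 [a2 AND a14 -> a36]. ⇒ new: a36.
[3] R9 [a36 AND a18 -> a11]. ⇒ new: a11.
[4] R6 [a36 AND a11 -> a9]; R7 [a11 AND a6 -> a30]. ⇒ new: a9, a30.
Closure: {a1, a11, a12, a14, a18, a2, a21, a23, a30, a34, a35, a36, a38, a39, a6, a9} — 16 facts.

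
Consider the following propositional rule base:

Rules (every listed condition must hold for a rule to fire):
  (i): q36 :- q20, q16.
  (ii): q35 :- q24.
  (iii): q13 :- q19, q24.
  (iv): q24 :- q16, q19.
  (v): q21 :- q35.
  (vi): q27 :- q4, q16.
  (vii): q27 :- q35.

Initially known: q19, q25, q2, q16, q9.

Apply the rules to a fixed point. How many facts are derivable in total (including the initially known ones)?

Round 1 fires (iv), giving q24.
Round 2 fires (ii), (iii), giving q35, q13.
Round 3 fires (v), (vii), giving q21, q27.
Closure: {q13, q16, q19, q2, q21, q24, q25, q27, q35, q9} — 10 facts.

10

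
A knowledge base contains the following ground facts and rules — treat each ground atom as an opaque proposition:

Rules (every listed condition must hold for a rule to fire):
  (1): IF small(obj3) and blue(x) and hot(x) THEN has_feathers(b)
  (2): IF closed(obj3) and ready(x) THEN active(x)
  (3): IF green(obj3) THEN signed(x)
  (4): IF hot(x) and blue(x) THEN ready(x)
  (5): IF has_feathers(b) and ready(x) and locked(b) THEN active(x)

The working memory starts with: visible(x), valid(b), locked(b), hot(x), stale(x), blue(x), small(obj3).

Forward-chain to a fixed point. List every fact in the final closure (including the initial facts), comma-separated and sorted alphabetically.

active(x), blue(x), has_feathers(b), hot(x), locked(b), ready(x), small(obj3), stale(x), valid(b), visible(x)

[1] (1) [IF small(obj3) and blue(x) and hot(x) THEN has_feathers(b)]; (4) [IF hot(x) and blue(x) THEN ready(x)]. ⇒ new: has_feathers(b), ready(x).
[2] (5) [IF has_feathers(b) and ready(x) and locked(b) THEN active(x)]. ⇒ new: active(x).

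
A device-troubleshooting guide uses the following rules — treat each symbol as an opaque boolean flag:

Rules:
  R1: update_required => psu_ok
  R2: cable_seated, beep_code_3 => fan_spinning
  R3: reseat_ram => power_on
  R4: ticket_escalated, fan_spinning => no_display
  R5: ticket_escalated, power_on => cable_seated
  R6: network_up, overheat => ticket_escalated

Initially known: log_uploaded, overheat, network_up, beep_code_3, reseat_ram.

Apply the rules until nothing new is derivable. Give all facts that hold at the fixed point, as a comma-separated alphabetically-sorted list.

beep_code_3, cable_seated, fan_spinning, log_uploaded, network_up, no_display, overheat, power_on, reseat_ram, ticket_escalated

Round 1 fires R3, R6, giving power_on, ticket_escalated.
Round 2 fires R5, giving cable_seated.
Round 3 fires R2, giving fan_spinning.
Round 4 fires R4, giving no_display.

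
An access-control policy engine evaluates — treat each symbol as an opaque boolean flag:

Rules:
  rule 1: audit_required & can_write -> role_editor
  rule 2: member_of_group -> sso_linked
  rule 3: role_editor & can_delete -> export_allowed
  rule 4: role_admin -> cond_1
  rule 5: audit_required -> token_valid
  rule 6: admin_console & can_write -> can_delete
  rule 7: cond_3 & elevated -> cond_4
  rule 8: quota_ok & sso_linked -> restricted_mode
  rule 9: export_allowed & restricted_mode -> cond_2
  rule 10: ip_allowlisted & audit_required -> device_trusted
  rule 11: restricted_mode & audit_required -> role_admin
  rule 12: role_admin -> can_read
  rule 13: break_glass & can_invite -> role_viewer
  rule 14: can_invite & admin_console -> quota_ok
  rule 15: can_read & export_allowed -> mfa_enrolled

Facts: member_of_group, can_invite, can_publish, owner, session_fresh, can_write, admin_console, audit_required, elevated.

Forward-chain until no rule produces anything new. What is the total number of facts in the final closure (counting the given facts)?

21

[1] rule 1 [audit_required & can_write -> role_editor]; rule 2 [member_of_group -> sso_linked]; rule 5 [audit_required -> token_valid]; rule 6 [admin_console & can_write -> can_delete]; rule 14 [can_invite & admin_console -> quota_ok]. ⇒ new: role_editor, sso_linked, token_valid, can_delete, quota_ok.
[2] rule 3 [role_editor & can_delete -> export_allowed]; rule 8 [quota_ok & sso_linked -> restricted_mode]. ⇒ new: export_allowed, restricted_mode.
[3] rule 9 [export_allowed & restricted_mode -> cond_2]; rule 11 [restricted_mode & audit_required -> role_admin]. ⇒ new: cond_2, role_admin.
[4] rule 4 [role_admin -> cond_1]; rule 12 [role_admin -> can_read]. ⇒ new: cond_1, can_read.
[5] rule 15 [can_read & export_allowed -> mfa_enrolled]. ⇒ new: mfa_enrolled.
Closure: {admin_console, audit_required, can_delete, can_invite, can_publish, can_read, can_write, cond_1, cond_2, elevated, export_allowed, member_of_group, mfa_enrolled, owner, quota_ok, restricted_mode, role_admin, role_editor, session_fresh, sso_linked, token_valid} — 21 facts.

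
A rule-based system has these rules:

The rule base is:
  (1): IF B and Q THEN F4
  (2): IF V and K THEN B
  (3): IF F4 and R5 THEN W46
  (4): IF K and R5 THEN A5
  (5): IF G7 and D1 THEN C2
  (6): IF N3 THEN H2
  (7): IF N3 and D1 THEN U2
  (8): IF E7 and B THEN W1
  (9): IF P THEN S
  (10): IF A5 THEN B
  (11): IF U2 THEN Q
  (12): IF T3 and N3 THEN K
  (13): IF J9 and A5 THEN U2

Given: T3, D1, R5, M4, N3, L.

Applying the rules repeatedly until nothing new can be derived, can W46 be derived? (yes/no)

yes

Round 1: (6) [IF N3 THEN H2]; (7) [IF N3 and D1 THEN U2]; (12) [IF T3 and N3 THEN K]. Adds H2, U2, K.
Round 2: (4) [IF K and R5 THEN A5]; (11) [IF U2 THEN Q]. Adds A5, Q.
Round 3: (10) [IF A5 THEN B]. Adds B.
Round 4: (1) [IF B and Q THEN F4]. Adds F4.
Round 5: (3) [IF F4 and R5 THEN W46]. Adds W46.
W46 appears in round 5, so it is derivable.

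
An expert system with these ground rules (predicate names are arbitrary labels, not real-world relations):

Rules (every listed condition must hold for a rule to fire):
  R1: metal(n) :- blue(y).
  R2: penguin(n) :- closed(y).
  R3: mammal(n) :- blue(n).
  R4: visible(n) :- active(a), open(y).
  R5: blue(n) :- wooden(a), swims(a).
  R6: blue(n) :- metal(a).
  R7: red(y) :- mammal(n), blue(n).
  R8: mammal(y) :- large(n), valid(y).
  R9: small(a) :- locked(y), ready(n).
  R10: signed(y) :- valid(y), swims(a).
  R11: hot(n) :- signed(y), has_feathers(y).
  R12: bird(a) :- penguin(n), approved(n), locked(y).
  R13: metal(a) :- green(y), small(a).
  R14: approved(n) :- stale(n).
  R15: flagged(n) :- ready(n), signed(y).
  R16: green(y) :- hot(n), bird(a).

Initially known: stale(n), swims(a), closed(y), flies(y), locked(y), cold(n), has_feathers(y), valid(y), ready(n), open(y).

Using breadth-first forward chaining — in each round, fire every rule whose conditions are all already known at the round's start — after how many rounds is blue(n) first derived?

5

Round 1: R2 [penguin(n) :- closed(y).]; R9 [small(a) :- locked(y), ready(n).]; R10 [signed(y) :- valid(y), swims(a).]; R14 [approved(n) :- stale(n).]. Adds penguin(n), small(a), signed(y), approved(n).
Round 2: R11 [hot(n) :- signed(y), has_feathers(y).]; R12 [bird(a) :- penguin(n), approved(n), locked(y).]; R15 [flagged(n) :- ready(n), signed(y).]. Adds hot(n), bird(a), flagged(n).
Round 3: R16 [green(y) :- hot(n), bird(a).]. Adds green(y).
Round 4: R13 [metal(a) :- green(y), small(a).]. Adds metal(a).
Round 5: R6 [blue(n) :- metal(a).]. Adds blue(n).
blue(n) first appears in round 5.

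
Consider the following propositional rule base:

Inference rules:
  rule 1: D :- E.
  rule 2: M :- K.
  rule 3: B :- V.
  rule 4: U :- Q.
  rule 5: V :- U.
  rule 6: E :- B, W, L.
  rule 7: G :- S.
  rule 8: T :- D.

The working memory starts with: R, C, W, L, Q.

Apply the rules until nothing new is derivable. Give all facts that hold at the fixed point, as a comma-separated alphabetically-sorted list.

Round 1 fires rule 4, giving U.
Round 2 fires rule 5, giving V.
Round 3 fires rule 3, giving B.
Round 4 fires rule 6, giving E.
Round 5 fires rule 1, giving D.
Round 6 fires rule 8, giving T.

B, C, D, E, L, Q, R, T, U, V, W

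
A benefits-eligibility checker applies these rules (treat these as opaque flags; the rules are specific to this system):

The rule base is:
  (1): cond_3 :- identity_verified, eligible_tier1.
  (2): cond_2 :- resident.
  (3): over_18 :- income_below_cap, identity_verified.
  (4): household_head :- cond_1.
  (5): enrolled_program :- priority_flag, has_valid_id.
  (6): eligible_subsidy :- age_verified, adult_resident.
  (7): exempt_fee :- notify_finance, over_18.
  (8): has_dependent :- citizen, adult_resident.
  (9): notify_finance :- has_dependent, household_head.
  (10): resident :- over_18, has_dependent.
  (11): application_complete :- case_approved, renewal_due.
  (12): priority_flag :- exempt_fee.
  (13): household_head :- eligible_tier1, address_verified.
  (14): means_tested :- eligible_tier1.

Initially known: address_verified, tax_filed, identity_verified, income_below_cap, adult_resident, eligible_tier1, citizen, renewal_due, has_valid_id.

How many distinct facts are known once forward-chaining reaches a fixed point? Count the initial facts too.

Round 1: (1) [cond_3 :- identity_verified, eligible_tier1.]; (3) [over_18 :- income_below_cap, identity_verified.]; (8) [has_dependent :- citizen, adult_resident.]; (13) [household_head :- eligible_tier1, address_verified.]; (14) [means_tested :- eligible_tier1.]. Adds cond_3, over_18, has_dependent, household_head, means_tested.
Round 2: (9) [notify_finance :- has_dependent, household_head.]; (10) [resident :- over_18, has_dependent.]. Adds notify_finance, resident.
Round 3: (2) [cond_2 :- resident.]; (7) [exempt_fee :- notify_finance, over_18.]. Adds cond_2, exempt_fee.
Round 4: (12) [priority_flag :- exempt_fee.]. Adds priority_flag.
Round 5: (5) [enrolled_program :- priority_flag, has_valid_id.]. Adds enrolled_program.
Closure: {address_verified, adult_resident, citizen, cond_2, cond_3, eligible_tier1, enrolled_program, exempt_fee, has_dependent, has_valid_id, household_head, identity_verified, income_below_cap, means_tested, notify_finance, over_18, priority_flag, renewal_due, resident, tax_filed} — 20 facts.

20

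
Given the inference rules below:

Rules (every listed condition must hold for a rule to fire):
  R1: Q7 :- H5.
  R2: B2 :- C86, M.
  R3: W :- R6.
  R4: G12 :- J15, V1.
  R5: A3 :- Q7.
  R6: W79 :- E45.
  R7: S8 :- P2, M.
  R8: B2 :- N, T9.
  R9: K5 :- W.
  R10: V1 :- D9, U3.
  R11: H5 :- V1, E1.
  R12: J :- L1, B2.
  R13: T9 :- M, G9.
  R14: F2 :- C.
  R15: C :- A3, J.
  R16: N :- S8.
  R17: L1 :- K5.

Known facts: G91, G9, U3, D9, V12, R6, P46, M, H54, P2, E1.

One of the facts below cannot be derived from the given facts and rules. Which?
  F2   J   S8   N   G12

G12

Round 1: R3 [W :- R6.]; R7 [S8 :- P2, M.]; R10 [V1 :- D9, U3.]; R13 [T9 :- M, G9.]. Adds W, S8, V1, T9.
Round 2: R9 [K5 :- W.]; R11 [H5 :- V1, E1.]; R16 [N :- S8.]. Adds K5, H5, N.
Round 3: R1 [Q7 :- H5.]; R8 [B2 :- N, T9.]; R17 [L1 :- K5.]. Adds Q7, B2, L1.
Round 4: R5 [A3 :- Q7.]; R12 [J :- L1, B2.]. Adds A3, J.
Round 5: R15 [C :- A3, J.]. Adds C.
Round 6: R14 [F2 :- C.]. Adds F2.
Derived: F2 (round 6), N (round 2), S8 (round 1), J (round 4). G12 never appears in any round.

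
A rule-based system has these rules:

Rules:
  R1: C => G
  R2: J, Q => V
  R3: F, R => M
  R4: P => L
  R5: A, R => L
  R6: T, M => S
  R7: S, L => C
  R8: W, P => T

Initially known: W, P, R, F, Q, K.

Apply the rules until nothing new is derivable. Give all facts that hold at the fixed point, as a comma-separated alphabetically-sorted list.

Round 1: R3 [F, R => M]; R4 [P => L]; R8 [W, P => T]. Adds M, L, T.
Round 2: R6 [T, M => S]. Adds S.
Round 3: R7 [S, L => C]. Adds C.
Round 4: R1 [C => G]. Adds G.

C, F, G, K, L, M, P, Q, R, S, T, W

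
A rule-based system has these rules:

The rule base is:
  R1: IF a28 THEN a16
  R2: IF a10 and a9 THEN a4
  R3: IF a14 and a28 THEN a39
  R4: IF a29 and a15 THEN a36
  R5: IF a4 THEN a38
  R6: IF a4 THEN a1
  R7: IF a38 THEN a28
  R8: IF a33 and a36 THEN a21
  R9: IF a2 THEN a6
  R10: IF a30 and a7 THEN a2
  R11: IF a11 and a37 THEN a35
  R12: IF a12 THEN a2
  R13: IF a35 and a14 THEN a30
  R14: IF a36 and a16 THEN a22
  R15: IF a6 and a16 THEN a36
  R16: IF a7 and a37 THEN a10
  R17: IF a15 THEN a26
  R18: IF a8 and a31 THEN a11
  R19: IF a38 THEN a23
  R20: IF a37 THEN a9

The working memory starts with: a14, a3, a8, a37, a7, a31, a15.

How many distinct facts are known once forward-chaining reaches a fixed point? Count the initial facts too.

24

Round 1 — R16, R17, R18, R20, derive a10, a26, a11, a9.
Round 2 — R2, R11, derive a4, a35.
Round 3 — R5, R6, R13, derive a38, a1, a30.
Round 4 — R7, R10, R19, derive a28, a2, a23.
Round 5 — R1, R3, R9, derive a16, a39, a6.
Round 6 — R15, derive a36.
Round 7 — R14, derive a22.
Closure: {a1, a10, a11, a14, a15, a16, a2, a22, a23, a26, a28, a3, a30, a31, a35, a36, a37, a38, a39, a4, a6, a7, a8, a9} — 24 facts.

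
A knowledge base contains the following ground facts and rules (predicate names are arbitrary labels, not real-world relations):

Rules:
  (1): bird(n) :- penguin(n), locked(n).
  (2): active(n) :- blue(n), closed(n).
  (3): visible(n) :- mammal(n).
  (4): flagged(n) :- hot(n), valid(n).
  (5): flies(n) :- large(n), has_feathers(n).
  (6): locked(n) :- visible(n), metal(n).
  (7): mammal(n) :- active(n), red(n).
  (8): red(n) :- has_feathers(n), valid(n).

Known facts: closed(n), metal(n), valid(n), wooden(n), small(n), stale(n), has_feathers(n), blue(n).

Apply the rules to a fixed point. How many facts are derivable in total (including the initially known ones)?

Round 1 fires (2), (8), giving active(n), red(n).
Round 2 fires (7), giving mammal(n).
Round 3 fires (3), giving visible(n).
Round 4 fires (6), giving locked(n).
Closure: {active(n), blue(n), closed(n), has_feathers(n), locked(n), mammal(n), metal(n), red(n), small(n), stale(n), valid(n), visible(n), wooden(n)} — 13 facts.

13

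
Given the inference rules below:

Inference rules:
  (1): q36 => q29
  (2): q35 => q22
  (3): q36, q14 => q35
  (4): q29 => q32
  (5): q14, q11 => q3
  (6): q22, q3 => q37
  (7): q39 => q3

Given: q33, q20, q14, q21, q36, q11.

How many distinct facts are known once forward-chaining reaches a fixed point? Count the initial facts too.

12

Round 1: (1) [q36 => q29]; (3) [q36, q14 => q35]; (5) [q14, q11 => q3]. New: q29, q35, q3.
Round 2: (2) [q35 => q22]; (4) [q29 => q32]. New: q22, q32.
Round 3: (6) [q22, q3 => q37]. New: q37.
Closure: {q11, q14, q20, q21, q22, q29, q3, q32, q33, q35, q36, q37} — 12 facts.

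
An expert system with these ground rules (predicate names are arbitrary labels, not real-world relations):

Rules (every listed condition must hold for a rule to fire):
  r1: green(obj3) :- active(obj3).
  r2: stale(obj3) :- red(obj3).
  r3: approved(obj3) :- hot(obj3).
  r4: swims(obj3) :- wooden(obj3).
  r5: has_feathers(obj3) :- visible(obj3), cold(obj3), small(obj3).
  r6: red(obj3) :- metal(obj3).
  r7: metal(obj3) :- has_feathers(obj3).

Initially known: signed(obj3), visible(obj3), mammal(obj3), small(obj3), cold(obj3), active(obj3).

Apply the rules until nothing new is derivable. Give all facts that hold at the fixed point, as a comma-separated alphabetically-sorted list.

active(obj3), cold(obj3), green(obj3), has_feathers(obj3), mammal(obj3), metal(obj3), red(obj3), signed(obj3), small(obj3), stale(obj3), visible(obj3)

Round 1: r1 [green(obj3) :- active(obj3).]; r5 [has_feathers(obj3) :- visible(obj3), cold(obj3), small(obj3).]. Adds green(obj3), has_feathers(obj3).
Round 2: r7 [metal(obj3) :- has_feathers(obj3).]. Adds metal(obj3).
Round 3: r6 [red(obj3) :- metal(obj3).]. Adds red(obj3).
Round 4: r2 [stale(obj3) :- red(obj3).]. Adds stale(obj3).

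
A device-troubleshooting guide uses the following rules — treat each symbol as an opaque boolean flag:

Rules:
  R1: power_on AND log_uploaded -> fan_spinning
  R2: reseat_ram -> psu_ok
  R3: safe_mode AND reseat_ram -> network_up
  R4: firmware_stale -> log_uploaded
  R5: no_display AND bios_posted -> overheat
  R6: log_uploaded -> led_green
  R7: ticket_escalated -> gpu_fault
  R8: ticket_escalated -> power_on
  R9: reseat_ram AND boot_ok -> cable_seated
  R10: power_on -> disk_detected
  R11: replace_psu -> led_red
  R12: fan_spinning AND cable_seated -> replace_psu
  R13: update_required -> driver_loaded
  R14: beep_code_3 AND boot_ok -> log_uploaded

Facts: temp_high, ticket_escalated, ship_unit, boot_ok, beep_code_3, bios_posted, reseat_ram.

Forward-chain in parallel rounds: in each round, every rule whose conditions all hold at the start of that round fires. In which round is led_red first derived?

4

[1] R2 [reseat_ram -> psu_ok]; R7 [ticket_escalated -> gpu_fault]; R8 [ticket_escalated -> power_on]; R9 [reseat_ram AND boot_ok -> cable_seated]; R14 [beep_code_3 AND boot_ok -> log_uploaded]. ⇒ new: psu_ok, gpu_fault, power_on, cable_seated, log_uploaded.
[2] R1 [power_on AND log_uploaded -> fan_spinning]; R6 [log_uploaded -> led_green]; R10 [power_on -> disk_detected]. ⇒ new: fan_spinning, led_green, disk_detected.
[3] R12 [fan_spinning AND cable_seated -> replace_psu]. ⇒ new: replace_psu.
[4] R11 [replace_psu -> led_red]. ⇒ new: led_red.
led_red first appears in round 4.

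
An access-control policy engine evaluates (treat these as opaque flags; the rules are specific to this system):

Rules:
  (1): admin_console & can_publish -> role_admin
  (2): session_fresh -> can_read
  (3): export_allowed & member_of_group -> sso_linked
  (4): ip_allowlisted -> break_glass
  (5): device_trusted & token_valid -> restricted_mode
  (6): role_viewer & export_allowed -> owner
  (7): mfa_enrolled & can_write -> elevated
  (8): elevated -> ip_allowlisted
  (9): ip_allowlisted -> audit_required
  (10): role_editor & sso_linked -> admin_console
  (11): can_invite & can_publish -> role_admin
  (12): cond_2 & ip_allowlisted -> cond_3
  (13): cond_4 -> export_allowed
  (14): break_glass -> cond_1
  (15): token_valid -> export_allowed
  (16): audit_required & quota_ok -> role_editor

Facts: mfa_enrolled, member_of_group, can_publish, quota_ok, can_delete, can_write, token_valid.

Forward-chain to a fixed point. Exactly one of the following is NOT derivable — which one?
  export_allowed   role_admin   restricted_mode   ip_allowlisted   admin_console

restricted_mode

Round 1 — (7), (15), derive elevated, export_allowed.
Round 2 — (3), (8), derive sso_linked, ip_allowlisted.
Round 3 — (4), (9), derive break_glass, audit_required.
Round 4 — (14), (16), derive cond_1, role_editor.
Round 5 — (10), derive admin_console.
Round 6 — (1), derive role_admin.
Derived: export_allowed (round 1), admin_console (round 5), ip_allowlisted (round 2), role_admin (round 6). restricted_mode never appears in any round.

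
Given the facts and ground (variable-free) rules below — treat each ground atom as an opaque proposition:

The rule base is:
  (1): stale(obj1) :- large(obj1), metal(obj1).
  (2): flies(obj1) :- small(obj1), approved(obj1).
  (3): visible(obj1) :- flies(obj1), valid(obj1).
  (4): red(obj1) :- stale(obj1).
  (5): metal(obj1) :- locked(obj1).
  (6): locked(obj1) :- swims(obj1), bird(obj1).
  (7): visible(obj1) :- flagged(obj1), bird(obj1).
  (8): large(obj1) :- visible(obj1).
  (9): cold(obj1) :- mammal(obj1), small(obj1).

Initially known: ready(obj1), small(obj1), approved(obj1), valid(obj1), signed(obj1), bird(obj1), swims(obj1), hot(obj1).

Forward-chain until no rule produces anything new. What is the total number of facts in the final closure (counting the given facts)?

Round 1: (2) [flies(obj1) :- small(obj1), approved(obj1).]; (6) [locked(obj1) :- swims(obj1), bird(obj1).]. Adds flies(obj1), locked(obj1).
Round 2: (3) [visible(obj1) :- flies(obj1), valid(obj1).]; (5) [metal(obj1) :- locked(obj1).]. Adds visible(obj1), metal(obj1).
Round 3: (8) [large(obj1) :- visible(obj1).]. Adds large(obj1).
Round 4: (1) [stale(obj1) :- large(obj1), metal(obj1).]. Adds stale(obj1).
Round 5: (4) [red(obj1) :- stale(obj1).]. Adds red(obj1).
Closure: {approved(obj1), bird(obj1), flies(obj1), hot(obj1), large(obj1), locked(obj1), metal(obj1), ready(obj1), red(obj1), signed(obj1), small(obj1), stale(obj1), swims(obj1), valid(obj1), visible(obj1)} — 15 facts.

15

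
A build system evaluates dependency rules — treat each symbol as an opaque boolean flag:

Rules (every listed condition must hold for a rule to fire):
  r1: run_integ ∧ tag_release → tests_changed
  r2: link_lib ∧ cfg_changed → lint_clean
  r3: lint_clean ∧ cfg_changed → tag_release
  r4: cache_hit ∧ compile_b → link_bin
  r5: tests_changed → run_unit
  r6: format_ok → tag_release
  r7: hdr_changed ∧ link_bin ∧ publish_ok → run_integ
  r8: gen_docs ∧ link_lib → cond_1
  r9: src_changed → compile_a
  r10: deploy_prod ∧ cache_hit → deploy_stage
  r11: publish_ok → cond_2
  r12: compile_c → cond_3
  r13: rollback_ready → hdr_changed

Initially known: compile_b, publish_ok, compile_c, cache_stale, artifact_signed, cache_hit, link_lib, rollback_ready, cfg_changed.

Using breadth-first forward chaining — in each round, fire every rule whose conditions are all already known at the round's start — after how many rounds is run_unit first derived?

Round 1 fires r2, r4, r11, r12, r13, giving lint_clean, link_bin, cond_2, cond_3, hdr_changed.
Round 2 fires r3, r7, giving tag_release, run_integ.
Round 3 fires r1, giving tests_changed.
Round 4 fires r5, giving run_unit.
run_unit first appears in round 4.

4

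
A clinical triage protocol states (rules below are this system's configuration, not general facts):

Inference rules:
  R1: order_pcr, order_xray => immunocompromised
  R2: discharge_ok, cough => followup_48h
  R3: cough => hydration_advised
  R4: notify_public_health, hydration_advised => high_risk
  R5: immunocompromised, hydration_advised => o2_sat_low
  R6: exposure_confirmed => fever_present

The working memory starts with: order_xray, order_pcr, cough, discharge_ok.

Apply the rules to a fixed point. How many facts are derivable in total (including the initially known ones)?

8

Round 1: R1 [order_pcr, order_xray => immunocompromised]; R2 [discharge_ok, cough => followup_48h]; R3 [cough => hydration_advised]. Adds immunocompromised, followup_48h, hydration_advised.
Round 2: R5 [immunocompromised, hydration_advised => o2_sat_low]. Adds o2_sat_low.
Closure: {cough, discharge_ok, followup_48h, hydration_advised, immunocompromised, o2_sat_low, order_pcr, order_xray} — 8 facts.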